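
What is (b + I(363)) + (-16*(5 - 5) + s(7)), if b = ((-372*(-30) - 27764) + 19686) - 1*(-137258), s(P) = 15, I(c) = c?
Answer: 140718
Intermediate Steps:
b = 140340 (b = ((11160 - 27764) + 19686) + 137258 = (-16604 + 19686) + 137258 = 3082 + 137258 = 140340)
(b + I(363)) + (-16*(5 - 5) + s(7)) = (140340 + 363) + (-16*(5 - 5) + 15) = 140703 + (-0 + 15) = 140703 + (-16*0 + 15) = 140703 + (0 + 15) = 140703 + 15 = 140718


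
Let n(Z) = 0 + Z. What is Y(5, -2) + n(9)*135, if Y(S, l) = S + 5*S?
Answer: 1245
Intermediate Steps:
n(Z) = Z
Y(S, l) = 6*S
Y(5, -2) + n(9)*135 = 6*5 + 9*135 = 30 + 1215 = 1245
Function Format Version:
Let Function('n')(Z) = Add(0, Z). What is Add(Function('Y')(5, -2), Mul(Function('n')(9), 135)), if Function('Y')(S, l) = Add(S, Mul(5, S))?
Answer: 1245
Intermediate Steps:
Function('n')(Z) = Z
Function('Y')(S, l) = Mul(6, S)
Add(Function('Y')(5, -2), Mul(Function('n')(9), 135)) = Add(Mul(6, 5), Mul(9, 135)) = Add(30, 1215) = 1245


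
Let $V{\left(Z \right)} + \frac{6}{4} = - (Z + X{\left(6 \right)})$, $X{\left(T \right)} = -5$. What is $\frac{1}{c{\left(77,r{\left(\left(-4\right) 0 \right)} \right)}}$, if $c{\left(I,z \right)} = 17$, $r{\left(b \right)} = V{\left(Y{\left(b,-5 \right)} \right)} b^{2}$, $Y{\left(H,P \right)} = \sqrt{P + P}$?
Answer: $\frac{1}{17} \approx 0.058824$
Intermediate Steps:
$Y{\left(H,P \right)} = \sqrt{2} \sqrt{P}$ ($Y{\left(H,P \right)} = \sqrt{2 P} = \sqrt{2} \sqrt{P}$)
$V{\left(Z \right)} = \frac{7}{2} - Z$ ($V{\left(Z \right)} = - \frac{3}{2} - \left(Z - 5\right) = - \frac{3}{2} - \left(-5 + Z\right) = \frac{7}{2} - Z$)
$r{\left(b \right)} = b^{2} \left(\frac{7}{2} - i \sqrt{10}\right)$ ($r{\left(b \right)} = \left(\frac{7}{2} - \sqrt{2} \sqrt{-5}\right) b^{2} = \left(\frac{7}{2} - \sqrt{2} i \sqrt{5}\right) b^{2} = \left(\frac{7}{2} - i \sqrt{10}\right) b^{2} = b^{2} \left(\frac{7}{2} - i \sqrt{10}\right)$)
$\frac{1}{c{\left(77,r{\left(\left(-4\right) 0 \right)} \right)}} = \frac{1}{17}$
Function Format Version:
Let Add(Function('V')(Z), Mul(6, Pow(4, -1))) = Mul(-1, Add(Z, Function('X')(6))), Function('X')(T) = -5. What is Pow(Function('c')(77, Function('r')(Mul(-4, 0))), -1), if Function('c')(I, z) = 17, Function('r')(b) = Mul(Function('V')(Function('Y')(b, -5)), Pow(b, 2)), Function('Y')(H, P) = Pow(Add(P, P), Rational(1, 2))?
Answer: Rational(1, 17) ≈ 0.058824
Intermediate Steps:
Function('Y')(H, P) = Mul(Pow(2, Rational(1, 2)), Pow(P, Rational(1, 2))) (Function('Y')(H, P) = Pow(Mul(2, P), Rational(1, 2)) = Mul(Pow(2, Rational(1, 2)), Pow(P, Rational(1, 2))))
Function('V')(Z) = Add(Rational(7, 2), Mul(-1, Z)) (Function('V')(Z) = Add(Rational(-3, 2), Mul(-1, Add(Z, -5))) = Add(Rational(-3, 2), Mul(-1, Add(-5, Z))) = Add(Rational(-3, 2), Add(5, Mul(-1, Z))) = Add(Rational(7, 2), Mul(-1, Z)))
Function('r')(b) = Mul(Pow(b, 2), Add(Rational(7, 2), Mul(-1, I, Pow(10, Rational(1, 2))))) (Function('r')(b) = Mul(Add(Rational(7, 2), Mul(-1, Mul(Pow(2, Rational(1, 2)), Pow(-5, Rational(1, 2))))), Pow(b, 2)) = Mul(Add(Rational(7, 2), Mul(-1, Mul(Pow(2, Rational(1, 2)), Mul(I, Pow(5, Rational(1, 2)))))), Pow(b, 2)) = Mul(Add(Rational(7, 2), Mul(-1, Mul(I, Pow(10, Rational(1, 2))))), Pow(b, 2)) = Mul(Add(Rational(7, 2), Mul(-1, I, Pow(10, Rational(1, 2)))), Pow(b, 2)) = Mul(Pow(b, 2), Add(Rational(7, 2), Mul(-1, I, Pow(10, Rational(1, 2))))))
Pow(Function('c')(77, Function('r')(Mul(-4, 0))), -1) = Pow(17, -1) = Rational(1, 17)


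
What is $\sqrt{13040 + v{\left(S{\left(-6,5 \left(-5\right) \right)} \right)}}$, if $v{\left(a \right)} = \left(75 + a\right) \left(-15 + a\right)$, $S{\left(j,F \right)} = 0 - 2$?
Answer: $3 \sqrt{1311} \approx 108.62$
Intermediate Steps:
$S{\left(j,F \right)} = -2$
$v{\left(a \right)} = \left(-15 + a\right) \left(75 + a\right)$
$\sqrt{13040 + v{\left(S{\left(-6,5 \left(-5\right) \right)} \right)}} = \sqrt{13040 + \left(-1125 + \left(-2\right)^{2} + 60 \left(-2\right)\right)} = \sqrt{13040 - 1241} = \sqrt{11799} = 3 \sqrt{1311}$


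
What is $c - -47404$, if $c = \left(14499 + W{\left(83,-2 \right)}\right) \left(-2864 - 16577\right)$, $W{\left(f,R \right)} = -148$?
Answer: $-278950387$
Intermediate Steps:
$c = -278997791$ ($c = \left(14499 - 148\right) \left(-2864 - 16577\right) = 14351 \left(-19441\right) = -278997791$)
$c - -47404 = -278997791 - -47404 = -278997791 + 47404 = -278950387$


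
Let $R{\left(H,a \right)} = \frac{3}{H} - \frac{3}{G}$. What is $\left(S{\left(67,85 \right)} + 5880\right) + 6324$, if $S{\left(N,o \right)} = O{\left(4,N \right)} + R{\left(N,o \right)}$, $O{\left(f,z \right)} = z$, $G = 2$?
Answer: $\frac{1644119}{134} \approx 12270.0$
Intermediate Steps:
$R{\left(H,a \right)} = - \frac{3}{2} + \frac{3}{H}$ ($R{\left(H,a \right)} = \frac{3}{H} - \frac{3}{2} = - \frac{3}{2} + \frac{3}{H}$)
$S{\left(N,o \right)} = - \frac{3}{2} + N + \frac{3}{N}$ ($S{\left(N,o \right)} = N - \left(\frac{3}{2} - \frac{3}{N}\right) = - \frac{3}{2} + N + \frac{3}{N}$)
$\left(S{\left(67,85 \right)} + 5880\right) + 6324 = \left(\left(- \frac{3}{2} + 67 + \frac{3}{67}\right) + 5880\right) + 6324 = \left(\frac{8783}{134} + 5880\right) + 6324 = \frac{796703}{134} + 6324 = \frac{1644119}{134}$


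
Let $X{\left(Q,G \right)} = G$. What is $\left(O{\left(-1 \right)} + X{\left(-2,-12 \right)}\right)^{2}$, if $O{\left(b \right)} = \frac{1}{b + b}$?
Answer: $\frac{625}{4} \approx 156.25$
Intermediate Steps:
$O{\left(b \right)} = \frac{1}{2 b}$
$\left(O{\left(-1 \right)} + X{\left(-2,-12 \right)}\right)^{2} = \left(\frac{1}{2 \left(-1\right)} - 12\right)^{2} = \left(\frac{1}{2} \left(-1\right) - 12\right)^{2} = \left(- \frac{1}{2} - 12\right)^{2} = \left(- \frac{25}{2}\right)^{2} = \frac{625}{4}$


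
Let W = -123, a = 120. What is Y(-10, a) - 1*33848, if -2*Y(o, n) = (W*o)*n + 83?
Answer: -215379/2 ≈ -1.0769e+5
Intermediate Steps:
Y(o, n) = -83/2 + 123*n*o/2 (Y(o, n) = -((-123*o)*n + 83)/2 = -(-123*n*o + 83)/2 = -(83 - 123*n*o)/2 = -83/2 + 123*n*o/2)
Y(-10, a) - 1*33848 = (-83/2 + (123/2)*120*(-10)) - 1*33848 = (-83/2 - 73800) - 33848 = -147683/2 - 33848 = -215379/2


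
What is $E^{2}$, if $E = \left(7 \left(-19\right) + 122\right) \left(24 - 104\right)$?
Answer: $774400$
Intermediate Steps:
$E = 880$ ($E = \left(-133 + 122\right) \left(-80\right) = \left(-11\right) \left(-80\right) = 880$)
$E^{2} = 880^{2} = 774400$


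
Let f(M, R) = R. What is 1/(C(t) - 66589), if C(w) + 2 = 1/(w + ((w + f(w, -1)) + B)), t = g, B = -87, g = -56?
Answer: -200/13318201 ≈ -1.5017e-5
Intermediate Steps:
t = -56
C(w) = -2 + 1/(-88 + 2*w) (C(w) = -2 + 1/(w + ((w - 1) - 87)) = -2 + 1/(w + ((-1 + w) - 87)) = -2 + 1/(w + (-88 + w)) = -2 + 1/(-88 + 2*w))
1/(C(t) - 66589) = 1/((177 - 4*(-56))/(2*(-44 - 56)) - 66589) = 1/((½)*(177 + 224)/(-100) - 66589) = 1/((½)*(-1/100)*401 - 66589) = 1/(-401/200 - 66589) = 1/(-13318201/200) = -200/13318201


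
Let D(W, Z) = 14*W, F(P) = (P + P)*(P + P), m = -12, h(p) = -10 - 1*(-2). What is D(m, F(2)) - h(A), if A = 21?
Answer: -160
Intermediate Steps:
h(p) = -8 (h(p) = -10 + 2 = -8)
F(P) = 4*P² (F(P) = (2*P)*(2*P) = 4*P²)
D(m, F(2)) - h(A) = 14*(-12) - 1*(-8) = -168 + 8 = -160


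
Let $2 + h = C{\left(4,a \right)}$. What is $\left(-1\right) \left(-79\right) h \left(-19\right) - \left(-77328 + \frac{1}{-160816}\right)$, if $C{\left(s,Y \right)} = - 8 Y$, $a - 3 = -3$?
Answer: $\frac{12918349281}{160816} \approx 80330.0$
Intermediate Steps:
$a = 0$ ($a = 3 - 3 = 0$)
$h = -2$ ($h = -2 - 0 = -2 + 0 = -2$)
$\left(-1\right) \left(-79\right) h \left(-19\right) - \left(-77328 + \frac{1}{-160816}\right) = \left(-1\right) \left(-79\right) \left(-2\right) \left(-19\right) - \left(-77328 + \frac{1}{-160816}\right) = 79 \left(-2\right) \left(-19\right) - \left(-77328 - \frac{1}{160816}\right) = \left(-158\right) \left(-19\right) - - \frac{12435579649}{160816} = 3002 + \frac{12435579649}{160816} = \frac{12918349281}{160816}$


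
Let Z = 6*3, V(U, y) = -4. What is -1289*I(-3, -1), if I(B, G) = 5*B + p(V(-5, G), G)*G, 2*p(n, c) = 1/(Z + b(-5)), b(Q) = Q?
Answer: 503999/26 ≈ 19385.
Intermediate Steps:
Z = 18
p(n, c) = 1/26 (p(n, c) = 1/(2*(18 - 5)) = (1/2)/13 = (1/2)*(1/13) = 1/26)
I(B, G) = 5*B + G/26
-1289*I(-3, -1) = -1289*(5*(-3) + (1/26)*(-1)) = -1289*(-15 - 1/26) = -1289*(-391/26) = 503999/26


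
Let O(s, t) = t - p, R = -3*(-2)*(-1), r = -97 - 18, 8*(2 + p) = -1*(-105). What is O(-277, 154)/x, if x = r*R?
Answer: 381/1840 ≈ 0.20707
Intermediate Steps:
p = 89/8 (p = -2 + (-1*(-105))/8 = -2 + (1/8)*105 = -2 + 105/8 = 89/8 ≈ 11.125)
r = -115
R = -6 (R = 6*(-1) = -6)
O(s, t) = -89/8 + t (O(s, t) = t - 1*89/8 = t - 89/8 = -89/8 + t)
x = 690 (x = -115*(-6) = 690)
O(-277, 154)/x = (-89/8 + 154)/690 = (1143/8)*(1/690) = 381/1840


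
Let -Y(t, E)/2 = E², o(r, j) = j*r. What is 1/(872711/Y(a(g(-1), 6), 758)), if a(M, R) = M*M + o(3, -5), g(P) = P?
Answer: -1149128/872711 ≈ -1.3167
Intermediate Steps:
a(M, R) = -15 + M² (a(M, R) = M*M - 5*3 = M² - 15 = -15 + M²)
Y(t, E) = -2*E²
1/(872711/Y(a(g(-1), 6), 758)) = 1/(872711/((-2*758²))) = 1/(872711/((-2*574564))) = 1/(872711/(-1149128)) = 1/(872711*(-1/1149128)) = 1/(-872711/1149128) = -1149128/872711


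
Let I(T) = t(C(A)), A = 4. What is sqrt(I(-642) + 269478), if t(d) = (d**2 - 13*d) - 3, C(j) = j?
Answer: sqrt(269439) ≈ 519.08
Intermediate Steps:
t(d) = -3 + d**2 - 13*d
I(T) = -39 (I(T) = -3 + 4**2 - 13*4 = -3 + 16 - 52 = -39)
sqrt(I(-642) + 269478) = sqrt(-39 + 269478) = sqrt(269439)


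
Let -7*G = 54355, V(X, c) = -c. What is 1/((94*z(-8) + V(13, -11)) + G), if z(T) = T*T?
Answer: -1/1738 ≈ -0.00057537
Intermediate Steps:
z(T) = T**2
G = -7765 (G = -1/7*54355 = -7765)
1/((94*z(-8) + V(13, -11)) + G) = 1/((94*(-8)**2 - 1*(-11)) - 7765) = 1/((94*64 + 11) - 7765) = 1/((6016 + 11) - 7765) = 1/(6027 - 7765) = 1/(-1738) = -1/1738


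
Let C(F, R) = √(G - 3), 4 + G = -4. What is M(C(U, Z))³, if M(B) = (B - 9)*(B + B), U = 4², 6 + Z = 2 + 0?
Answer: 224576 + 38016*I*√11 ≈ 2.2458e+5 + 1.2608e+5*I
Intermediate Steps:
G = -8 (G = -4 - 4 = -8)
Z = -4 (Z = -6 + (2 + 0) = -6 + 2 = -4)
U = 16
C(F, R) = I*√11 (C(F, R) = √(-8 - 3) = √(-11) = I*√11)
M(B) = 2*B*(-9 + B) (M(B) = (-9 + B)*(2*B) = 2*B*(-9 + B))
M(C(U, Z))³ = (2*(I*√11)*(-9 + I*√11))³ = (2*I*√11*(-9 + I*√11))³ = -88*I*√11*(-9 + I*√11)³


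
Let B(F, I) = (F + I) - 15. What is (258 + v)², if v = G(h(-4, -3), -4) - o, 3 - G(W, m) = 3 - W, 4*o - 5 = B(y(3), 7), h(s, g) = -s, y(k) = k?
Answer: 68644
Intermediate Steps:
B(F, I) = -15 + F + I
o = 0 (o = 5/4 + (-15 + 3 + 7)/4 = 5/4 + (¼)*(-5) = 5/4 - 5/4 = 0)
G(W, m) = W (G(W, m) = 3 - (3 - W) = 3 + (-3 + W) = W)
v = 4 (v = -1*(-4) - 1*0 = 4 + 0 = 4)
(258 + v)² = (258 + 4)² = 262² = 68644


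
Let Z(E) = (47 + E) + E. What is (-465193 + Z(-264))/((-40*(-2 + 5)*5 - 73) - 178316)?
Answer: 465674/178989 ≈ 2.6017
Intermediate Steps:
Z(E) = 47 + 2*E
(-465193 + Z(-264))/((-40*(-2 + 5)*5 - 73) - 178316) = (-465193 + (47 + 2*(-264)))/((-40*(-2 + 5)*5 - 73) - 178316) = (-465193 + (47 - 528))/((-120*5 - 73) - 178316) = (-465193 - 481)/((-40*15 - 73) - 178316) = -465674/((-600 - 73) - 178316) = -465674/(-673 - 178316) = -465674/(-178989) = -465674*(-1/178989) = 465674/178989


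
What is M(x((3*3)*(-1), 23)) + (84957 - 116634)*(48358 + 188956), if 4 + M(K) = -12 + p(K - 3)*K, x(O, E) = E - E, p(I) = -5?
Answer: -7517395594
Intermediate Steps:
x(O, E) = 0
M(K) = -16 - 5*K (M(K) = -4 + (-12 - 5*K) = -16 - 5*K)
M(x((3*3)*(-1), 23)) + (84957 - 116634)*(48358 + 188956) = (-16 - 5*0) + (84957 - 116634)*(48358 + 188956) = (-16 + 0) - 31677*237314 = -16 - 7517395578 = -7517395594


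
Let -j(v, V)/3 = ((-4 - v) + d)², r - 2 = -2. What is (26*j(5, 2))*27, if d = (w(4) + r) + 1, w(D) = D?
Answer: -33696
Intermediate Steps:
r = 0 (r = 2 - 2 = 0)
d = 5 (d = (4 + 0) + 1 = 4 + 1 = 5)
j(v, V) = -3*(1 - v)² (j(v, V) = -3*((-4 - v) + 5)² = -3*(1 - v)²)
(26*j(5, 2))*27 = (26*(-3*(-1 + 5)²))*27 = (26*(-3*4²))*27 = (26*(-3*16))*27 = (26*(-48))*27 = -1248*27 = -33696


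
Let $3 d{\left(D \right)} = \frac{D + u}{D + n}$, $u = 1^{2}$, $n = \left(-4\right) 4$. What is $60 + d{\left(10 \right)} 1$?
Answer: $\frac{1069}{18} \approx 59.389$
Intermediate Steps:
$n = -16$
$u = 1$
$d{\left(D \right)} = \frac{1 + D}{3 \left(-16 + D\right)}$ ($d{\left(D \right)} = \frac{\left(D + 1\right) \frac{1}{D - 16}}{3} = \frac{\left(1 + D\right) \frac{1}{-16 + D}}{3} = \frac{\frac{1}{-16 + D} \left(1 + D\right)}{3} = \frac{1 + D}{3 \left(-16 + D\right)}$)
$60 + d{\left(10 \right)} 1 = 60 + \frac{1 + 10}{3 \left(-16 + 10\right)} 1 = 60 + \frac{1}{3} \frac{1}{-6} \cdot 11 \cdot 1 = 60 + \frac{1}{3} \left(- \frac{1}{6}\right) 11 \cdot 1 = 60 - \frac{11}{18} = \frac{1069}{18}$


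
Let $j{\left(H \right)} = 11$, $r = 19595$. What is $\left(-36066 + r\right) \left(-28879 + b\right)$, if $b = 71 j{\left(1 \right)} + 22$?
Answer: $462439796$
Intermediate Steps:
$b = 803$ ($b = 71 \cdot 11 + 22 = 781 + 22 = 803$)
$\left(-36066 + r\right) \left(-28879 + b\right) = \left(-36066 + 19595\right) \left(-28879 + 803\right) = \left(-16471\right) \left(-28076\right) = 462439796$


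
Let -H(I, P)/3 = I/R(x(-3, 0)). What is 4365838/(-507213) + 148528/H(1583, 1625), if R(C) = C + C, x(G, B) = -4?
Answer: 193983098350/802918179 ≈ 241.60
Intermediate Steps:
R(C) = 2*C
H(I, P) = 3*I/8 (H(I, P) = -3*I/(2*(-4)) = -3*I/(-8) = -3*I*(-1)/8 = -(-3)*I/8 = 3*I/8)
4365838/(-507213) + 148528/H(1583, 1625) = 4365838/(-507213) + 148528/(((3/8)*1583)) = 4365838*(-1/507213) + 148528/(4749/8) = -4365838/507213 + 148528*(8/4749) = -4365838/507213 + 1188224/4749 = 193983098350/802918179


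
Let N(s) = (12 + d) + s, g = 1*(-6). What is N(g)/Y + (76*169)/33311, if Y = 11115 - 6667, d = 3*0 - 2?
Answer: 14315839/37041832 ≈ 0.38648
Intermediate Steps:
d = -2 (d = 0 - 2 = -2)
g = -6
N(s) = 10 + s (N(s) = (12 - 2) + s = 10 + s)
Y = 4448
N(g)/Y + (76*169)/33311 = (10 - 6)/4448 + (76*169)/33311 = 4*(1/4448) + 12844*(1/33311) = 1/1112 + 12844/33311 = 14315839/37041832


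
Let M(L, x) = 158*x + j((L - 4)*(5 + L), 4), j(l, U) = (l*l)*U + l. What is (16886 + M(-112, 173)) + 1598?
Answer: 616289206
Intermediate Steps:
j(l, U) = l + U*l² (j(l, U) = l²*U + l = U*l² + l = l + U*l²)
M(L, x) = 158*x + (1 + 4*(-4 + L)*(5 + L))*(-4 + L)*(5 + L) (M(L, x) = 158*x + ((L - 4)*(5 + L))*(1 + 4*((L - 4)*(5 + L))) = 158*x + ((-4 + L)*(5 + L))*(1 + 4*((-4 + L)*(5 + L))) = 158*x + ((-4 + L)*(5 + L))*(1 + 4*(-4 + L)*(5 + L)) = 158*x + (1 + 4*(-4 + L)*(5 + L))*(-4 + L)*(5 + L))
(16886 + M(-112, 173)) + 1598 = (16886 + (158*173 + (-79 + 4*(-112) + 4*(-112)²)*(-20 - 112 + (-112)²))) + 1598 = (16886 + (27334 + (-79 - 448 + 4*12544)*(-20 - 112 + 12544))) + 1598 = (16886 + (27334 + (-79 - 448 + 50176)*12412)) + 1598 = (16886 + (27334 + 49649*12412)) + 1598 = (16886 + (27334 + 616243388)) + 1598 = (16886 + 616270722) + 1598 = 616287608 + 1598 = 616289206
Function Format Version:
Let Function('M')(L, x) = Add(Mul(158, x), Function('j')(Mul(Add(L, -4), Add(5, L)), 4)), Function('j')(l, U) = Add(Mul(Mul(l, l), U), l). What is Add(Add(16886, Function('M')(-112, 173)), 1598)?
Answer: 616289206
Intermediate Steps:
Function('j')(l, U) = Add(l, Mul(U, Pow(l, 2))) (Function('j')(l, U) = Add(Mul(Pow(l, 2), U), l) = Add(Mul(U, Pow(l, 2)), l) = Add(l, Mul(U, Pow(l, 2))))
Function('M')(L, x) = Add(Mul(158, x), Mul(Add(1, Mul(4, Add(-4, L), Add(5, L))), Add(-4, L), Add(5, L))) (Function('M')(L, x) = Add(Mul(158, x), Mul(Mul(Add(L, -4), Add(5, L)), Add(1, Mul(4, Mul(Add(L, -4), Add(5, L)))))) = Add(Mul(158, x), Mul(Mul(Add(-4, L), Add(5, L)), Add(1, Mul(4, Mul(Add(-4, L), Add(5, L)))))) = Add(Mul(158, x), Mul(Mul(Add(-4, L), Add(5, L)), Add(1, Mul(4, Add(-4, L), Add(5, L))))) = Add(Mul(158, x), Mul(Add(1, Mul(4, Add(-4, L), Add(5, L))), Add(-4, L), Add(5, L))))
Add(Add(16886, Function('M')(-112, 173)), 1598) = Add(Add(16886, Add(Mul(158, 173), Mul(Add(-79, Mul(4, -112), Mul(4, Pow(-112, 2))), Add(-20, -112, Pow(-112, 2))))), 1598) = Add(Add(16886, Add(27334, Mul(Add(-79, -448, Mul(4, 12544)), Add(-20, -112, 12544)))), 1598) = Add(Add(16886, Add(27334, Mul(Add(-79, -448, 50176), 12412))), 1598) = Add(Add(16886, Add(27334, Mul(49649, 12412))), 1598) = Add(Add(16886, Add(27334, 616243388)), 1598) = Add(Add(16886, 616270722), 1598) = Add(616287608, 1598) = 616289206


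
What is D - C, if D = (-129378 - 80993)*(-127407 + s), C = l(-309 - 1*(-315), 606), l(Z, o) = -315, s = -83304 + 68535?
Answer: 29909707611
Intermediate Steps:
s = -14769
C = -315
D = 29909707296 (D = (-129378 - 80993)*(-127407 - 14769) = -210371*(-142176) = 29909707296)
D - C = 29909707296 - 1*(-315) = 29909707296 + 315 = 29909707611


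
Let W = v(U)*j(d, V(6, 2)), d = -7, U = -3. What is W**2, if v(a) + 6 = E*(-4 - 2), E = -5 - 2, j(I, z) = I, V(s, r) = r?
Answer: 63504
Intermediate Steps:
E = -7
v(a) = 36 (v(a) = -6 - 7*(-4 - 2) = -6 - 7*(-6) = -6 + 42 = 36)
W = -252 (W = 36*(-7) = -252)
W**2 = (-252)**2 = 63504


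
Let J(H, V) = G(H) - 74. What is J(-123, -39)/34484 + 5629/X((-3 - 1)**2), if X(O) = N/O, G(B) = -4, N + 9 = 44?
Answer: 1552882123/603470 ≈ 2573.3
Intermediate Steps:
N = 35 (N = -9 + 44 = 35)
X(O) = 35/O
J(H, V) = -78 (J(H, V) = -4 - 74 = -78)
J(-123, -39)/34484 + 5629/X((-3 - 1)**2) = -78/34484 + 5629/((35/((-3 - 1)**2))) = -78*1/34484 + 5629/((35/((-4)**2))) = -39/17242 + 5629/((35/16)) = -39/17242 + 5629/((35*(1/16))) = -39/17242 + 5629/(35/16) = -39/17242 + 5629*(16/35) = -39/17242 + 90064/35 = 1552882123/603470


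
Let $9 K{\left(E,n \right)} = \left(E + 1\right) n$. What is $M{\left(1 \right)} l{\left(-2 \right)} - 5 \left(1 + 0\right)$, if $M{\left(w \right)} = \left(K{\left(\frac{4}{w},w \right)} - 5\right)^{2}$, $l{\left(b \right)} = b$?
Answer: $- \frac{3605}{81} \approx -44.506$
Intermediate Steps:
$K{\left(E,n \right)} = \frac{n \left(1 + E\right)}{9}$ ($K{\left(E,n \right)} = \frac{\left(E + 1\right) n}{9} = \frac{\left(1 + E\right) n}{9} = \frac{n \left(1 + E\right)}{9}$)
$M{\left(w \right)} = \left(-5 + \frac{w \left(1 + \frac{4}{w}\right)}{9}\right)^{2}$ ($M{\left(w \right)} = \left(\frac{w \left(1 + \frac{4}{w}\right)}{9} - 5\right)^{2} = \left(-5 + \frac{w \left(1 + \frac{4}{w}\right)}{9}\right)^{2}$)
$M{\left(1 \right)} l{\left(-2 \right)} - 5 \left(1 + 0\right) = \frac{\left(-41 + 1\right)^{2}}{81} \left(-2\right) - 5 \left(1 + 0\right) = \frac{\left(-40\right)^{2}}{81} \left(-2\right) - 5 = \frac{1}{81} \cdot 1600 \left(-2\right) - 5 = \frac{1600}{81} \left(-2\right) - 5 = - \frac{3200}{81} - 5 = - \frac{3605}{81}$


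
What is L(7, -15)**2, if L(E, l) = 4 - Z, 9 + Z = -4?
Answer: 289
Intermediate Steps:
Z = -13 (Z = -9 - 4 = -13)
L(E, l) = 17 (L(E, l) = 4 - 1*(-13) = 4 + 13 = 17)
L(7, -15)**2 = 17**2 = 289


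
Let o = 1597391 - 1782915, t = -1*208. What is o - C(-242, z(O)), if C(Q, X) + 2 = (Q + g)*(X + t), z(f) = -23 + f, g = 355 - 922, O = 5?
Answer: -368356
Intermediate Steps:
g = -567
t = -208
C(Q, X) = -2 + (-567 + Q)*(-208 + X) (C(Q, X) = -2 + (Q - 567)*(X - 208) = -2 + (-567 + Q)*(-208 + X))
o = -185524
o - C(-242, z(O)) = -185524 - (117934 - 567*(-23 + 5) - 208*(-242) - 242*(-23 + 5)) = -185524 - (117934 - 567*(-18) + 50336 - 242*(-18)) = -185524 - (117934 + 10206 + 50336 + 4356) = -185524 - 1*182832 = -185524 - 182832 = -368356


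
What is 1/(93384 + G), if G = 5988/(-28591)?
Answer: 28591/2669935956 ≈ 1.0708e-5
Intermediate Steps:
G = -5988/28591 (G = 5988*(-1/28591) = -5988/28591 ≈ -0.20944)
1/(93384 + G) = 1/(93384 - 5988/28591) = 1/(2669935956/28591) = 28591/2669935956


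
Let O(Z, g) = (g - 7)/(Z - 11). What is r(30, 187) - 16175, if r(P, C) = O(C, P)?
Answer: -2846777/176 ≈ -16175.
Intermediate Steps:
O(Z, g) = (-7 + g)/(-11 + Z)
r(P, C) = (-7 + P)/(-11 + C)
r(30, 187) - 16175 = (-7 + 30)/(-11 + 187) - 16175 = 23/176 - 16175 = -2846777/176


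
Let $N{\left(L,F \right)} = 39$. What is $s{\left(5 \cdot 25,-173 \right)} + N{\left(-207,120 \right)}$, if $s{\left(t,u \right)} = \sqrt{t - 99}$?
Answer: $39 + \sqrt{26} \approx 44.099$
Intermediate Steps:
$s{\left(t,u \right)} = \sqrt{-99 + t}$
$s{\left(5 \cdot 25,-173 \right)} + N{\left(-207,120 \right)} = \sqrt{-99 + 5 \cdot 25} + 39 = \sqrt{-99 + 125} + 39 = \sqrt{26} + 39 = 39 + \sqrt{26}$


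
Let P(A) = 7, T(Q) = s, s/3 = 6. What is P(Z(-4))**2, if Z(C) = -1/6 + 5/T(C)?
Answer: 49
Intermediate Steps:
s = 18 (s = 3*6 = 18)
T(Q) = 18
Z(C) = 1/9 (Z(C) = -1/6 + 5/18 = 1/9)
P(Z(-4))**2 = 7**2 = 49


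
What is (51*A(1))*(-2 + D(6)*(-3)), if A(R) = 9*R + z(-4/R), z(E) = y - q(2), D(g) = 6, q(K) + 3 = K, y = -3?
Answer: -7140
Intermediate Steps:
q(K) = -3 + K
z(E) = -2 (z(E) = -3 - (-3 + 2) = -3 - 1*(-1) = -3 + 1 = -2)
A(R) = -2 + 9*R (A(R) = 9*R - 2 = -2 + 9*R)
(51*A(1))*(-2 + D(6)*(-3)) = (51*(-2 + 9*1))*(-2 + 6*(-3)) = (51*(-2 + 9))*(-2 - 18) = (51*7)*(-20) = 357*(-20) = -7140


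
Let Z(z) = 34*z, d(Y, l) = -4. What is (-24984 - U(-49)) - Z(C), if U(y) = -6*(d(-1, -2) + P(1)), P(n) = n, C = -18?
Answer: -24390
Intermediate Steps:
U(y) = 18 (U(y) = -6*(-4 + 1) = -6*(-3) = 18)
(-24984 - U(-49)) - Z(C) = (-24984 - 1*18) - 34*(-18) = (-24984 - 18) - 1*(-612) = -25002 + 612 = -24390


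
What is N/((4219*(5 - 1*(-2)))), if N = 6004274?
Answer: 6004274/29533 ≈ 203.31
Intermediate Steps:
N/((4219*(5 - 1*(-2)))) = 6004274/((4219*(5 - 1*(-2)))) = 6004274/((4219*(5 + 2))) = 6004274/((4219*7)) = 6004274/29533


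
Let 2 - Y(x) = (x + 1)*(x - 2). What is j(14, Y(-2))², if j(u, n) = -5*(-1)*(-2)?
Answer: 100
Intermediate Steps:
Y(x) = 2 - (1 + x)*(-2 + x) (Y(x) = 2 - (x + 1)*(x - 2) = 2 - (1 + x)*(-2 + x))
j(u, n) = -10 (j(u, n) = 5*(-2) = -10)
j(14, Y(-2))² = (-10)² = 100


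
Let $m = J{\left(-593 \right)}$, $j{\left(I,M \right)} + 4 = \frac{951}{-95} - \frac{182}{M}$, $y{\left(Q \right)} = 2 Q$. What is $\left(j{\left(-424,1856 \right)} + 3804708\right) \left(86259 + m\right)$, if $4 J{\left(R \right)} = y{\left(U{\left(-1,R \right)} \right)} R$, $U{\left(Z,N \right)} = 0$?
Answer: $\frac{28933150207849953}{88160} \approx 3.2819 \cdot 10^{11}$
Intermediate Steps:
$J{\left(R \right)} = 0$ ($J{\left(R \right)} = \frac{2 \cdot 0 R}{4} = \frac{0 R}{4} = \frac{1}{4} \cdot 0 = 0$)
$j{\left(I,M \right)} = - \frac{1331}{95} - \frac{182}{M}$ ($j{\left(I,M \right)} = -4 + \left(\frac{951}{-95} - \frac{182}{M}\right) = -4 + \left(951 \left(- \frac{1}{95}\right) - \frac{182}{M}\right) = -4 - \left(\frac{951}{95} + \frac{182}{M}\right) = - \frac{1331}{95} - \frac{182}{M}$)
$m = 0$
$\left(j{\left(-424,1856 \right)} + 3804708\right) \left(86259 + m\right) = \left(\left(- \frac{1331}{95} - \frac{182}{1856}\right) + 3804708\right) \left(86259 + 0\right) = \left(\left(- \frac{1331}{95} - \frac{91}{928}\right) + 3804708\right) 86259 = \left(- \frac{1243813}{88160} + 3804708\right) 86259 = \frac{335421813467}{88160} \cdot 86259 = \frac{28933150207849953}{88160}$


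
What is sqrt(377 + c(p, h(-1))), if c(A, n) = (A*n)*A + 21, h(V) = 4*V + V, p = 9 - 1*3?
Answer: sqrt(218) ≈ 14.765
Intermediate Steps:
p = 6 (p = 9 - 3 = 6)
h(V) = 5*V
c(A, n) = 21 + n*A**2 (c(A, n) = n*A**2 + 21 = 21 + n*A**2)
sqrt(377 + c(p, h(-1))) = sqrt(377 + (21 + (5*(-1))*6**2)) = sqrt(377 + (21 - 5*36)) = sqrt(377 + (21 - 180)) = sqrt(377 - 159) = sqrt(218)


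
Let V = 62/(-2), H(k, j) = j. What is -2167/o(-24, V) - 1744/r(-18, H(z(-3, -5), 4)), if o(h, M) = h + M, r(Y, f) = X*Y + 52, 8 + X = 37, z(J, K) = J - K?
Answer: 10131/235 ≈ 43.111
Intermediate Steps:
X = 29 (X = -8 + 37 = 29)
V = -31 (V = 62*(-1/2) = -31)
r(Y, f) = 52 + 29*Y (r(Y, f) = 29*Y + 52 = 52 + 29*Y)
o(h, M) = M + h
-2167/o(-24, V) - 1744/r(-18, H(z(-3, -5), 4)) = -2167/(-31 - 24) - 1744/(52 + 29*(-18)) = -2167/(-55) - 1744/(52 - 522) = -2167*(-1/55) - 1744/(-470) = 197/5 - 1744*(-1/470) = 197/5 + 872/235 = 10131/235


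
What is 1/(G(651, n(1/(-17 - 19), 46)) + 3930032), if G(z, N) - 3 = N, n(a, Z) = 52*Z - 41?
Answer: 1/3932386 ≈ 2.5430e-7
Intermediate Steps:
n(a, Z) = -41 + 52*Z
G(z, N) = 3 + N
1/(G(651, n(1/(-17 - 19), 46)) + 3930032) = 1/((3 + (-41 + 52*46)) + 3930032) = 1/((3 + (-41 + 2392)) + 3930032) = 1/((3 + 2351) + 3930032) = 1/(2354 + 3930032) = 1/3932386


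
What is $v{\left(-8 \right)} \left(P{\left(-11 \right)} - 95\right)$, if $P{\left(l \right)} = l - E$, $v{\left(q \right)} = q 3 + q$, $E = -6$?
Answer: $3200$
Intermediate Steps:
$v{\left(q \right)} = 4 q$ ($v{\left(q \right)} = 3 q + q = 4 q$)
$P{\left(l \right)} = 6 + l$ ($P{\left(l \right)} = l - -6 = l + 6 = 6 + l$)
$v{\left(-8 \right)} \left(P{\left(-11 \right)} - 95\right) = 4 \left(-8\right) \left(\left(6 - 11\right) - 95\right) = - 32 \left(-5 - 95\right) = \left(-32\right) \left(-100\right) = 3200$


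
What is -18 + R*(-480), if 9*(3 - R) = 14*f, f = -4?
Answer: -13334/3 ≈ -4444.7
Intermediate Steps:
R = 83/9 (R = 3 - 14*(-4)/9 = 3 - 1/9*(-56) = 3 + 56/9 = 83/9 ≈ 9.2222)
-18 + R*(-480) = -18 + (83/9)*(-480) = -18 - 13280/3 = -13334/3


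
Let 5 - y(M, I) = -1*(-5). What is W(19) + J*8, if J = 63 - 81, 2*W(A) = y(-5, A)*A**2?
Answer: -144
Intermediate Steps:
y(M, I) = 0 (y(M, I) = 5 - (-1)*(-5) = 5 - 1*5 = 5 - 5 = 0)
W(A) = 0 (W(A) = (0*A**2)/2 = (1/2)*0 = 0)
J = -18
W(19) + J*8 = 0 - 18*8 = 0 - 144 = -144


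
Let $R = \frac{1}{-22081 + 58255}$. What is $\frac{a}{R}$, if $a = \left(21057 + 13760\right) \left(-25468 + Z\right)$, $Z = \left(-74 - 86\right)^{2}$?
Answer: $166250060856$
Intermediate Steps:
$Z = 25600$ ($Z = \left(-160\right)^{2} = 25600$)
$a = 4595844$ ($a = \left(21057 + 13760\right) \left(-25468 + 25600\right) = 34817 \cdot 132 = 4595844$)
$R = \frac{1}{36174} \approx 2.7644 \cdot 10^{-5}$
$\frac{a}{R} = 4595844 \frac{1}{\frac{1}{36174}} = 4595844 \cdot 36174 = 166250060856$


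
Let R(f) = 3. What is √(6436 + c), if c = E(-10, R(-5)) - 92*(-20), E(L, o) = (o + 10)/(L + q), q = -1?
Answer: √1001253/11 ≈ 90.966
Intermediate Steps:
E(L, o) = (10 + o)/(-1 + L) (E(L, o) = (o + 10)/(L - 1) = (10 + o)/(-1 + L))
c = 20227/11 (c = (10 + 3)/(-1 - 10) - 92*(-20) = 13/(-11) + 1840 = -1/11*13 + 1840 = -13/11 + 1840 = 20227/11 ≈ 1838.8)
√(6436 + c) = √(6436 + 20227/11) = √(91023/11) = √1001253/11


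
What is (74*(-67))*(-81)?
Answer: 401598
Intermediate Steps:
(74*(-67))*(-81) = -4958*(-81) = 401598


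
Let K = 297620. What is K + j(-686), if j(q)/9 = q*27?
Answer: 130922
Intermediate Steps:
j(q) = 243*q (j(q) = 9*(q*27) = 9*(27*q) = 243*q)
K + j(-686) = 297620 + 243*(-686) = 297620 - 166698 = 130922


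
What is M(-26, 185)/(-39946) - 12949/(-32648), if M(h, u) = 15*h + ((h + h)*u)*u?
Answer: 29316819537/652078504 ≈ 44.959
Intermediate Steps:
M(h, u) = 15*h + 2*h*u² (M(h, u) = 15*h + ((2*h)*u)*u = 15*h + (2*h*u)*u = 15*h + 2*h*u²)
M(-26, 185)/(-39946) - 12949/(-32648) = -26*(15 + 2*185²)/(-39946) - 12949/(-32648) = -26*(15 + 2*34225)*(-1/39946) - 12949*(-1/32648) = -26*(15 + 68450)*(-1/39946) + 12949/32648 = -26*68465*(-1/39946) + 12949/32648 = -1780090*(-1/39946) + 12949/32648 = 890045/19973 + 12949/32648 = 29316819537/652078504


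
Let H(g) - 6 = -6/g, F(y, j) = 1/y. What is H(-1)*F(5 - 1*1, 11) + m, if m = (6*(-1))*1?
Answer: -3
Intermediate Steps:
H(g) = 6 - 6/g
m = -6 (m = -6*1 = -6)
H(-1)*F(5 - 1*1, 11) + m = (6 - 6/(-1))/(5 - 1*1) - 6 = (6 - 6*(-1))/(5 - 1) - 6 = (6 + 6)/4 - 6 = 12*(¼) - 6 = 3 - 6 = -3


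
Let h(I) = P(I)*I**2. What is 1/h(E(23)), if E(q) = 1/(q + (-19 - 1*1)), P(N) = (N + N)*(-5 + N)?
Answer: -81/28 ≈ -2.8929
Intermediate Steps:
P(N) = 2*N*(-5 + N) (P(N) = (2*N)*(-5 + N) = 2*N*(-5 + N))
E(q) = 1/(-20 + q) (E(q) = 1/(q + (-19 - 1)) = 1/(q - 20) = 1/(-20 + q))
h(I) = 2*I**3*(-5 + I) (h(I) = (2*I*(-5 + I))*I**2 = 2*I**3*(-5 + I))
1/h(E(23)) = 1/(2*(1/(-20 + 23))**3*(-5 + 1/(-20 + 23))) = 1/(2*(1/3)**3*(-5 + 1/3)) = 1/(2*(1/27)*(-14/3)) = 1/(-28/81) = -81/28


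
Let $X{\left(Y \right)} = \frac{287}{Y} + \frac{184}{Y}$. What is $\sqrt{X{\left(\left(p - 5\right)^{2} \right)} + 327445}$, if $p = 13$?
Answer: $\frac{\sqrt{20956951}}{8} \approx 572.23$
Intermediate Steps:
$X{\left(Y \right)} = \frac{471}{Y}$
$\sqrt{X{\left(\left(p - 5\right)^{2} \right)} + 327445} = \sqrt{\frac{471}{\left(13 - 5\right)^{2}} + 327445} = \sqrt{\frac{471}{8^{2}} + 327445} = \sqrt{\frac{471}{64} + 327445} = \sqrt{\frac{20956951}{64}} = \frac{\sqrt{20956951}}{8}$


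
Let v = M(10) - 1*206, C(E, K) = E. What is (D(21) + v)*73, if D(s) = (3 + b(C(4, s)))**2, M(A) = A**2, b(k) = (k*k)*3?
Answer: 182135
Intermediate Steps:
b(k) = 3*k**2 (b(k) = k**2*3 = 3*k**2)
D(s) = 2601 (D(s) = (3 + 3*4**2)**2 = (3 + 3*16)**2 = (3 + 48)**2 = 51**2 = 2601)
v = -106 (v = 10**2 - 1*206 = 100 - 206 = -106)
(D(21) + v)*73 = (2601 - 106)*73 = 2495*73 = 182135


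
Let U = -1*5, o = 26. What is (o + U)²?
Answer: 441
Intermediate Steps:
U = -5
(o + U)² = (26 - 5)² = 21² = 441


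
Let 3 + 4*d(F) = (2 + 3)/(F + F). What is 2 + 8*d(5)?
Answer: -3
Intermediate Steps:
d(F) = -¾ + 5/(8*F) (d(F) = -¾ + ((2 + 3)/(F + F))/4 = -¾ + (5/((2*F)))/4 = -¾ + (5*(1/(2*F)))/4 = -¾ + (5/(2*F))/4 = -¾ + 5/(8*F))
2 + 8*d(5) = 2 + 8*((⅛)*(5 - 6*5)/5) = 2 + 8*((⅛)*(⅕)*(5 - 30)) = 2 + 8*((⅛)*(⅕)*(-25)) = 2 + 8*(-5/8) = 2 - 5 = -3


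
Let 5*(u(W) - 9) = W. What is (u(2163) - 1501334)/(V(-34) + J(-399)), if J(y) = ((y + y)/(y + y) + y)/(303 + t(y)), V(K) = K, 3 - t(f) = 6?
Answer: 32161980/757 ≈ 42486.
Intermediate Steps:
u(W) = 9 + W/5
t(f) = -3 (t(f) = 3 - 1*6 = 3 - 6 = -3)
J(y) = 1/300 + y/300 (J(y) = ((y + y)/(y + y) + y)/(303 - 3) = ((2*y)/((2*y)) + y)/300 = ((2*y)*(1/(2*y)) + y)*(1/300) = (1 + y)*(1/300) = 1/300 + y/300)
(u(2163) - 1501334)/(V(-34) + J(-399)) = ((9 + (1/5)*2163) - 1501334)/(-34 + (1/300 + (1/300)*(-399))) = ((9 + 2163/5) - 1501334)/(-34 + (1/300 - 133/100)) = (2208/5 - 1501334)/(-34 - 199/150) = -7504462/(5*(-5299/150)) = -7504462/5*(-150/5299) = 32161980/757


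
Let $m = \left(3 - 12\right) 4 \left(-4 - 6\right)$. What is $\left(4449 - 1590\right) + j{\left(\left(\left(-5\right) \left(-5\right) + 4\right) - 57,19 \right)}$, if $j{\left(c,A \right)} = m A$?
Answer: $9699$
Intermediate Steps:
$m = 360$ ($m = \left(3 - 12\right) 4 \left(-10\right) = \left(-9\right) 4 \left(-10\right) = \left(-36\right) \left(-10\right) = 360$)
$j{\left(c,A \right)} = 360 A$
$\left(4449 - 1590\right) + j{\left(\left(\left(-5\right) \left(-5\right) + 4\right) - 57,19 \right)} = \left(4449 - 1590\right) + 360 \cdot 19 = 2859 + 6840 = 9699$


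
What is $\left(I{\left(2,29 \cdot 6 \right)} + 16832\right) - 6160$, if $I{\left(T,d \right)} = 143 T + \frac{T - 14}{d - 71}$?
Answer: $\frac{1128662}{103} \approx 10958.0$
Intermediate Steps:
$I{\left(T,d \right)} = 143 T + \frac{-14 + T}{-71 + d}$
$\left(I{\left(2,29 \cdot 6 \right)} + 16832\right) - 6160 = \left(\frac{-14 - 20304 + 143 \cdot 2 \cdot 29 \cdot 6}{-71 + 29 \cdot 6} + 16832\right) - 6160 = \left(\frac{-14 - 20304 + 143 \cdot 2 \cdot 174}{-71 + 174} + 16832\right) - 6160 = \left(\frac{-14 - 20304 + 49764}{103} + 16832\right) - 6160 = \left(\frac{1}{103} \cdot 29446 + 16832\right) - 6160 = \left(\frac{29446}{103} + 16832\right) - 6160 = \frac{1763142}{103} - 6160 = \frac{1128662}{103}$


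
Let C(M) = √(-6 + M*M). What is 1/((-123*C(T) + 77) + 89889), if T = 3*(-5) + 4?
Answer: 89966/8092141321 + 123*√115/8092141321 ≈ 1.1281e-5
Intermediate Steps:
T = -11 (T = -15 + 4 = -11)
C(M) = √(-6 + M²)
1/((-123*C(T) + 77) + 89889) = 1/((-123*√(-6 + (-11)²) + 77) + 89889) = 1/((-123*√(-6 + 121) + 77) + 89889) = 1/((-123*√115 + 77) + 89889) = 1/((77 - 123*√115) + 89889) = 1/(89966 - 123*√115)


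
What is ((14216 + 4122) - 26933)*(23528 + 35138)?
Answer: -504234270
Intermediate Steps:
((14216 + 4122) - 26933)*(23528 + 35138) = (18338 - 26933)*58666 = -8595*58666 = -504234270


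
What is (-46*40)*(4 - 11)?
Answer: 12880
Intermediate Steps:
(-46*40)*(4 - 11) = -1840*(-7) = 12880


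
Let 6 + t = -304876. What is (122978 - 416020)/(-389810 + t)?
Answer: 146521/347346 ≈ 0.42183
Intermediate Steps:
t = -304882 (t = -6 - 304876 = -304882)
(122978 - 416020)/(-389810 + t) = (122978 - 416020)/(-389810 - 304882) = -293042/(-694692) = -293042*(-1/694692) = 146521/347346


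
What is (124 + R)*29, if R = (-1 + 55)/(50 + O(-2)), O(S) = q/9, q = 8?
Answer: 830531/229 ≈ 3626.8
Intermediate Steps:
O(S) = 8/9
R = 243/229 (R = (-1 + 55)/(50 + 8/9) = 54/(458/9) = 54*(9/458) = 243/229 ≈ 1.0611)
(124 + R)*29 = (124 + 243/229)*29 = (28639/229)*29 = 830531/229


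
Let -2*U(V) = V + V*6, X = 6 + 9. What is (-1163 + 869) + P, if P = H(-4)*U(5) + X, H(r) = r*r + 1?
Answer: -1153/2 ≈ -576.50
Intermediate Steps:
X = 15
U(V) = -7*V/2 (U(V) = -(V + V*6)/2 = -(V + 6*V)/2 = -7*V/2)
H(r) = 1 + r² (H(r) = r² + 1 = 1 + r²)
P = -565/2 (P = (1 + (-4)²)*(-7/2*5) + 15 = (1 + 16)*(-35/2) + 15 = 17*(-35/2) + 15 = -595/2 + 15 = -565/2 ≈ -282.50)
(-1163 + 869) + P = (-1163 + 869) - 565/2 = -294 - 565/2 = -1153/2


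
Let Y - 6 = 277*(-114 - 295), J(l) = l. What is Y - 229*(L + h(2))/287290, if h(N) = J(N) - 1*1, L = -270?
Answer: -32546160629/287290 ≈ -1.1329e+5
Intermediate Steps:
h(N) = -1 + N (h(N) = N - 1*1 = N - 1 = -1 + N)
Y = -113287 (Y = 6 + 277*(-114 - 295) = 6 + 277*(-409) = 6 - 113293 = -113287)
Y - 229*(L + h(2))/287290 = -113287 - 229*(-270 + (-1 + 2))/287290 = -113287 - 229*(-270 + 1)*(1/287290) = -113287 - 229*(-269)*(1/287290) = -113287 + 61601*(1/287290) = -113287 + 61601/287290 = -32546160629/287290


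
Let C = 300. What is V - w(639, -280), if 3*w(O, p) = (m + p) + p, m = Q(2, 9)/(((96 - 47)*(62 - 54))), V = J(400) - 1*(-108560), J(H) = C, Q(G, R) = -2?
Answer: 21373147/196 ≈ 1.0905e+5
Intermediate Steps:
J(H) = 300
V = 108860 (V = 300 - 1*(-108560) = 300 + 108560 = 108860)
m = -1/196 (m = -2*1/((62 - 54)*(96 - 47)) = -2/(49*8) = -2/392 = -2*1/392 = -1/196 ≈ -0.0051020)
w(O, p) = -1/588 + 2*p/3 (w(O, p) = ((-1/196 + p) + p)/3 = (-1/196 + 2*p)/3 = -1/588 + 2*p/3)
V - w(639, -280) = 108860 - (-1/588 + (⅔)*(-280)) = 108860 - (-1/588 - 560/3) = 108860 - 1*(-36587/196) = 108860 + 36587/196 = 21373147/196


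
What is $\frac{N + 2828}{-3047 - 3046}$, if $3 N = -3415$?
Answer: $- \frac{5069}{18279} \approx -0.27731$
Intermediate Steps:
$N = - \frac{3415}{3}$ ($N = \frac{1}{3} \left(-3415\right) = - \frac{3415}{3} \approx -1138.3$)
$\frac{N + 2828}{-3047 - 3046} = \frac{- \frac{3415}{3} + 2828}{-3047 - 3046} = \frac{5069}{3 \left(-3047 - 3046\right)} = \frac{5069}{3 \left(-6093\right)} = \frac{5069}{3} \left(- \frac{1}{6093}\right) = - \frac{5069}{18279}$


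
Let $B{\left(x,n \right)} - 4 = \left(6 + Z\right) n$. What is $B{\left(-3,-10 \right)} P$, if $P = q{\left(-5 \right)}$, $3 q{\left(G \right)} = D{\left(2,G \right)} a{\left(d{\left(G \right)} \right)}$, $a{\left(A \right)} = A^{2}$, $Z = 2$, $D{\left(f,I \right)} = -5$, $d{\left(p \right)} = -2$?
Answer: $\frac{1520}{3} \approx 506.67$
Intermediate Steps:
$q{\left(G \right)} = - \frac{20}{3}$ ($q{\left(G \right)} = \frac{\left(-5\right) \left(-2\right)^{2}}{3} = \frac{\left(-5\right) 4}{3} = \frac{1}{3} \left(-20\right) = - \frac{20}{3}$)
$B{\left(x,n \right)} = 4 + 8 n$ ($B{\left(x,n \right)} = 4 + \left(6 + 2\right) n = 4 + 8 n$)
$P = - \frac{20}{3} \approx -6.6667$
$B{\left(-3,-10 \right)} P = \left(4 + 8 \left(-10\right)\right) \left(- \frac{20}{3}\right) = \left(4 - 80\right) \left(- \frac{20}{3}\right) = \left(-76\right) \left(- \frac{20}{3}\right) = \frac{1520}{3}$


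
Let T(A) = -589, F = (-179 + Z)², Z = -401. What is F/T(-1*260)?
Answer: -336400/589 ≈ -571.14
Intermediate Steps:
F = 336400 (F = (-179 - 401)² = (-580)² = 336400)
F/T(-1*260) = 336400/(-589) = 336400*(-1/589) = -336400/589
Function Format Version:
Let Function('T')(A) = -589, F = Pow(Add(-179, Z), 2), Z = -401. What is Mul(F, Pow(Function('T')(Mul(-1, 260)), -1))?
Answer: Rational(-336400, 589) ≈ -571.14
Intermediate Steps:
F = 336400 (F = Pow(Add(-179, -401), 2) = Pow(-580, 2) = 336400)
Mul(F, Pow(Function('T')(Mul(-1, 260)), -1)) = Mul(336400, Pow(-589, -1)) = Mul(336400, Rational(-1, 589)) = Rational(-336400, 589)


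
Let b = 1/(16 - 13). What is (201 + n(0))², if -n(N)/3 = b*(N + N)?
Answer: 40401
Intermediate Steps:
b = ⅓ (b = 1/3 = ⅓ ≈ 0.33333)
n(N) = -2*N (n(N) = -(N + N) = -2*N)
(201 + n(0))² = (201 - 2*0)² = (201 + 0)² = 201² = 40401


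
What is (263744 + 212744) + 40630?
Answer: 517118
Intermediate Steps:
(263744 + 212744) + 40630 = 476488 + 40630 = 517118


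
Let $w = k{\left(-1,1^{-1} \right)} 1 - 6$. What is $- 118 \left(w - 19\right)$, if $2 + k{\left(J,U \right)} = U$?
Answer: $3068$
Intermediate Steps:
$k{\left(J,U \right)} = -2 + U$
$w = -7$ ($w = \left(-2 + 1^{-1}\right) 1 - 6 = \left(-2 + 1\right) 1 - 6 = \left(-1\right) 1 - 6 = -1 - 6 = -7$)
$- 118 \left(w - 19\right) = - 118 \left(-7 - 19\right) = \left(-118\right) \left(-26\right) = 3068$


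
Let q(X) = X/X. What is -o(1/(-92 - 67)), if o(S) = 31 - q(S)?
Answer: -30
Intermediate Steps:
q(X) = 1
o(S) = 30 (o(S) = 31 - 1*1 = 31 - 1 = 30)
-o(1/(-92 - 67)) = -1*30 = -30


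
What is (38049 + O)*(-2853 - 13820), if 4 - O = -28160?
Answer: -1103969349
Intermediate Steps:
O = 28164 (O = 4 - 1*(-28160) = 4 + 28160 = 28164)
(38049 + O)*(-2853 - 13820) = (38049 + 28164)*(-2853 - 13820) = 66213*(-16673) = -1103969349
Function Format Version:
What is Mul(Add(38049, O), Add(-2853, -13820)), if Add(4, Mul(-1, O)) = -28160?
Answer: -1103969349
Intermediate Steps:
O = 28164 (O = Add(4, Mul(-1, -28160)) = Add(4, 28160) = 28164)
Mul(Add(38049, O), Add(-2853, -13820)) = Mul(Add(38049, 28164), Add(-2853, -13820)) = Mul(66213, -16673) = -1103969349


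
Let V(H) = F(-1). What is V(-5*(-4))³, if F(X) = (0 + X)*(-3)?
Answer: 27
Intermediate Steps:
F(X) = -3*X (F(X) = X*(-3) = -3*X)
V(H) = 3 (V(H) = -3*(-1) = 3)
V(-5*(-4))³ = 3³ = 27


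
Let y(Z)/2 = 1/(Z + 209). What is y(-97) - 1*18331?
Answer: -1026535/56 ≈ -18331.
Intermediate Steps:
y(Z) = 2/(209 + Z) (y(Z) = 2/(Z + 209) = 2/(209 + Z))
y(-97) - 1*18331 = 2/(209 - 97) - 1*18331 = 2/112 - 18331 = 2*(1/112) - 18331 = 1/56 - 18331 = -1026535/56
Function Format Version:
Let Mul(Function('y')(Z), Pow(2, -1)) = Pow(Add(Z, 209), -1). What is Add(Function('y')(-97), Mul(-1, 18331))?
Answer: Rational(-1026535, 56) ≈ -18331.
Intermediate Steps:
Function('y')(Z) = Mul(2, Pow(Add(209, Z), -1)) (Function('y')(Z) = Mul(2, Pow(Add(Z, 209), -1)) = Mul(2, Pow(Add(209, Z), -1)))
Add(Function('y')(-97), Mul(-1, 18331)) = Add(Mul(2, Pow(Add(209, -97), -1)), Mul(-1, 18331)) = Add(Mul(2, Pow(112, -1)), -18331) = Add(Mul(2, Rational(1, 112)), -18331) = Add(Rational(1, 56), -18331) = Rational(-1026535, 56)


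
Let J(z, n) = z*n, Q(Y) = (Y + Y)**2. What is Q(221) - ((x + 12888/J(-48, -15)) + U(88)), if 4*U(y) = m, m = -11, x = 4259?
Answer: 3821797/20 ≈ 1.9109e+5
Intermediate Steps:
U(y) = -11/4 (U(y) = (1/4)*(-11) = -11/4)
Q(Y) = 4*Y**2 (Q(Y) = (2*Y)**2 = 4*Y**2)
J(z, n) = n*z
Q(221) - ((x + 12888/J(-48, -15)) + U(88)) = 4*221**2 - ((4259 + 12888/((-15*(-48)))) - 11/4) = 4*48841 - ((4259 + 12888/720) - 11/4) = 195364 - ((4259 + 12888*(1/720)) - 11/4) = 195364 - ((4259 + 179/10) - 11/4) = 195364 - (42769/10 - 11/4) = 195364 - 1*85483/20 = 195364 - 85483/20 = 3821797/20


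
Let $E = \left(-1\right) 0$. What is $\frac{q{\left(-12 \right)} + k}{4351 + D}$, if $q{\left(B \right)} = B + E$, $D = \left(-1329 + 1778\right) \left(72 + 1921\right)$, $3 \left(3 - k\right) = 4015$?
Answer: $- \frac{2021}{1348812} \approx -0.0014984$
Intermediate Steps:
$k = - \frac{4006}{3}$ ($k = 3 - \frac{4015}{3} = - \frac{4006}{3} \approx -1335.3$)
$D = 894857$ ($D = 449 \cdot 1993 = 894857$)
$E = 0$
$q{\left(B \right)} = B$ ($q{\left(B \right)} = B + 0 = B$)
$\frac{q{\left(-12 \right)} + k}{4351 + D} = \frac{-12 - \frac{4006}{3}}{4351 + 894857} = - \frac{4042}{3 \cdot 899208} = \left(- \frac{4042}{3}\right) \frac{1}{899208} = - \frac{2021}{1348812}$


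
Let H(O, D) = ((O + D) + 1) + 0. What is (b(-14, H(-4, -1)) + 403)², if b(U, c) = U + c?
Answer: 148225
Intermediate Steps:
H(O, D) = 1 + D + O (H(O, D) = ((D + O) + 1) + 0 = (1 + D + O) + 0 = 1 + D + O)
(b(-14, H(-4, -1)) + 403)² = ((-14 + (1 - 1 - 4)) + 403)² = ((-14 - 4) + 403)² = (-18 + 403)² = 385² = 148225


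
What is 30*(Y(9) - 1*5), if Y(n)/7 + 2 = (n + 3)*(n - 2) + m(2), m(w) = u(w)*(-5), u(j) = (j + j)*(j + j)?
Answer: 270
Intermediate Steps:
u(j) = 4*j**2 (u(j) = (2*j)*(2*j) = 4*j**2)
m(w) = -20*w**2 (m(w) = (4*w**2)*(-5) = -20*w**2)
Y(n) = -574 + 7*(-2 + n)*(3 + n) (Y(n) = -14 + 7*((n + 3)*(n - 2) - 20*2**2) = -14 + 7*((3 + n)*(-2 + n) - 20*4) = -14 + 7*((-2 + n)*(3 + n) - 80) = -14 + 7*(-80 + (-2 + n)*(3 + n)) = -14 + (-560 + 7*(-2 + n)*(3 + n)) = -574 + 7*(-2 + n)*(3 + n))
30*(Y(9) - 1*5) = 30*((-616 + 7*9 + 7*9**2) - 1*5) = 30*((-616 + 63 + 7*81) - 5) = 30*((-616 + 63 + 567) - 5) = 30*(14 - 5) = 30*9 = 270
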